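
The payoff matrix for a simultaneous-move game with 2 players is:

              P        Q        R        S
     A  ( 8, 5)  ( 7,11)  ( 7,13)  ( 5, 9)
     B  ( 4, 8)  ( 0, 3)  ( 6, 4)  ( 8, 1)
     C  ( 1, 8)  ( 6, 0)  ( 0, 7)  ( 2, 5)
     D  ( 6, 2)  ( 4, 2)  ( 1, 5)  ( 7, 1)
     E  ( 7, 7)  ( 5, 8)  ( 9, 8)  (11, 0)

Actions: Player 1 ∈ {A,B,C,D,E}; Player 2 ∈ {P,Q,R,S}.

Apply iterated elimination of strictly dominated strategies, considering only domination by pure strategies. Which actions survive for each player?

P1 drop B (E beats it: P:7>4 Q:5>0 R:9>6 S:11>8)
P1 drop C (A beats it: P:8>1 Q:7>6 R:7>0 S:5>2)
P1 drop D (E beats it: P:7>6 Q:5>4 R:9>1 S:11>7)
P2 drop P (Q beats it: A:11>5 E:8>7)
P2 drop S (Q beats it: A:11>9 E:8>0)
P1→{A,E} P2→{Q,R}

Survivors P1:{A,E} P2:{Q,R}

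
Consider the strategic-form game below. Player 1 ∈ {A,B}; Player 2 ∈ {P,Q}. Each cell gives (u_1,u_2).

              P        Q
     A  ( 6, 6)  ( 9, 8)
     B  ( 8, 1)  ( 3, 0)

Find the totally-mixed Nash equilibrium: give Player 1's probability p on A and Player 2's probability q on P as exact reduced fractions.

P1 indiff ⇒ q·6+(1-q)·9 = q·8+(1-q)·3 ⇒ q(-2) = (1-q)(-6) ⇒ q = 3/4
P2 indiff ⇒ p·6+(1-p)·1 = p·8+(1-p)·0 ⇒ p(-2) = (1-p)(-1) ⇒ p = 1/3

(p,q) = (1/3, 3/4)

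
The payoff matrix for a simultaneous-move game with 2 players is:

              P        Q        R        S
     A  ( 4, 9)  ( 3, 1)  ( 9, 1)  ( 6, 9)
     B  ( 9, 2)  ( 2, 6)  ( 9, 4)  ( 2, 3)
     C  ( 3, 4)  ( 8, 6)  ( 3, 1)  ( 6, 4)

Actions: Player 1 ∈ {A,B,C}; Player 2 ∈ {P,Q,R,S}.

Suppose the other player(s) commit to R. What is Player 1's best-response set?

argmax u_1 = {A,B}

u_1(A vs R) = 9
u_1(B vs R) = 9
u_1(C vs R) = 3
max payoff 9 at {A,B}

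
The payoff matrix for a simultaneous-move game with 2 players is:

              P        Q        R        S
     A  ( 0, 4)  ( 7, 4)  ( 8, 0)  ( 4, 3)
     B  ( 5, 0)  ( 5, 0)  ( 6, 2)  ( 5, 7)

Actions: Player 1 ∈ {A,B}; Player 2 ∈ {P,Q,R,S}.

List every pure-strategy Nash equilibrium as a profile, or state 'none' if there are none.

(A,P): not NE [P1→B gives 5>0]
(A,Q): NE
(A,R): not NE [P2→Q gives 4>0]
(A,S): not NE [P1→B gives 5>4; P2→Q gives 4>3]
(B,P): not NE [P2→S gives 7>0]
(B,Q): not NE [P1→A gives 7>5; P2→S gives 7>0]
(B,R): not NE [P1→A gives 8>6; P2→S gives 7>2]
(B,S): NE

NE set: (A,Q), (B,S)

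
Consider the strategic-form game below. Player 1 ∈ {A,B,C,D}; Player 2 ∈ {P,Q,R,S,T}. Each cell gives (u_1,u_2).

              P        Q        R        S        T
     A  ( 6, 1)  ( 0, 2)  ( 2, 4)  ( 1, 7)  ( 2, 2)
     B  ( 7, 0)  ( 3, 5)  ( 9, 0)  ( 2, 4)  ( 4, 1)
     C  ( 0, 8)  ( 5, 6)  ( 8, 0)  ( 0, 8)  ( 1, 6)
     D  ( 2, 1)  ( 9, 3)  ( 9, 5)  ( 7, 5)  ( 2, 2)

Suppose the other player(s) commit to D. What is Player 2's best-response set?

u_2(P vs D) = 1
u_2(Q vs D) = 3
u_2(R vs D) = 5
u_2(S vs D) = 5
u_2(T vs D) = 2
max payoff 5 at {R,S}

P2 best: {R,S}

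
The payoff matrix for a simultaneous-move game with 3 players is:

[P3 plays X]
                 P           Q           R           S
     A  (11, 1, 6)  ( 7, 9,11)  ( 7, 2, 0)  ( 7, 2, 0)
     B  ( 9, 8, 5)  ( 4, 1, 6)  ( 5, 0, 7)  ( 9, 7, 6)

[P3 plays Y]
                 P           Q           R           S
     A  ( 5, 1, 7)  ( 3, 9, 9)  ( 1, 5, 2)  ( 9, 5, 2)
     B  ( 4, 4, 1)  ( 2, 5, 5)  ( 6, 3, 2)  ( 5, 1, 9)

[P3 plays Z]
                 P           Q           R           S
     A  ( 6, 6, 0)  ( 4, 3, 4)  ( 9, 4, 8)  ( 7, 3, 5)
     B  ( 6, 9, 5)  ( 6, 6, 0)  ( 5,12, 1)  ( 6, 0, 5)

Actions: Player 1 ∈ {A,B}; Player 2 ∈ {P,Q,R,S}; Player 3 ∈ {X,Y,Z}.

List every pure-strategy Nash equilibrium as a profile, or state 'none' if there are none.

(A,P,X): not NE [P2→Q gives 9>1; P3→Y gives 7>6]
(A,P,Y): not NE [P2→Q gives 9>1]
(A,P,Z): not NE [P3→Y gives 7>0]
(A,Q,X): NE
(A,Q,Y): not NE [P3→X gives 11>9]
(A,Q,Z): not NE [P1→B gives 6>4; P2→P gives 6>3; P3→X gives 11>4]
(A,R,X): not NE [P2→Q gives 9>2; P3→Z gives 8>0]
(A,R,Y): not NE [P1→B gives 6>1; P2→Q gives 9>5; P3→Z gives 8>2]
(A,R,Z): not NE [P2→P gives 6>4]
(A,S,X): not NE [P1→B gives 9>7; P2→Q gives 9>2; P3→Z gives 5>0]
(A,S,Y): not NE [P2→Q gives 9>5; P3→Z gives 5>2]
(A,S,Z): not NE [P2→P gives 6>3]
(B,P,X): not NE [P1→A gives 11>9]
(B,P,Y): not NE [P1→A gives 5>4; P2→Q gives 5>4; P3→Z gives 5>1]
(B,P,Z): not NE [P2→R gives 12>9]
(B,Q,X): not NE [P1→A gives 7>4; P2→P gives 8>1]
(B,Q,Y): not NE [P1→A gives 3>2; P3→X gives 6>5]
(B,Q,Z): not NE [P2→R gives 12>6; P3→X gives 6>0]
(B,R,X): not NE [P1→A gives 7>5; P2→P gives 8>0]
(B,R,Y): not NE [P2→Q gives 5>3; P3→X gives 7>2]
(B,R,Z): not NE [P1→A gives 9>5; P3→X gives 7>1]
(B,S,X): not NE [P2→P gives 8>7; P3→Y gives 9>6]
(B,S,Y): not NE [P1→A gives 9>5; P2→Q gives 5>1]
(B,S,Z): not NE [P1→A gives 7>6; P2→R gives 12>0; P3→Y gives 9>5]

NE set: (A,Q,X)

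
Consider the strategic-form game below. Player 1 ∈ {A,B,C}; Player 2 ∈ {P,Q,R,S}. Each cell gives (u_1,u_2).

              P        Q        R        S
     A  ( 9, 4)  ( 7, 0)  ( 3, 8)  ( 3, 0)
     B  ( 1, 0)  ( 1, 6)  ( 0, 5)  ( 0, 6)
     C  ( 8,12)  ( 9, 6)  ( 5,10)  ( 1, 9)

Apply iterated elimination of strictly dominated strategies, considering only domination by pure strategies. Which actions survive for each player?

Remaining: P1:{A,C} P2:{P,R}

P1 drop B (A beats it: P:9>1 Q:7>1 R:3>0 S:3>0)
P2 drop Q (P beats it: A:4>0 C:12>6)
P2 drop S (P beats it: A:4>0 C:12>9)
P1→{A,C} P2→{P,R}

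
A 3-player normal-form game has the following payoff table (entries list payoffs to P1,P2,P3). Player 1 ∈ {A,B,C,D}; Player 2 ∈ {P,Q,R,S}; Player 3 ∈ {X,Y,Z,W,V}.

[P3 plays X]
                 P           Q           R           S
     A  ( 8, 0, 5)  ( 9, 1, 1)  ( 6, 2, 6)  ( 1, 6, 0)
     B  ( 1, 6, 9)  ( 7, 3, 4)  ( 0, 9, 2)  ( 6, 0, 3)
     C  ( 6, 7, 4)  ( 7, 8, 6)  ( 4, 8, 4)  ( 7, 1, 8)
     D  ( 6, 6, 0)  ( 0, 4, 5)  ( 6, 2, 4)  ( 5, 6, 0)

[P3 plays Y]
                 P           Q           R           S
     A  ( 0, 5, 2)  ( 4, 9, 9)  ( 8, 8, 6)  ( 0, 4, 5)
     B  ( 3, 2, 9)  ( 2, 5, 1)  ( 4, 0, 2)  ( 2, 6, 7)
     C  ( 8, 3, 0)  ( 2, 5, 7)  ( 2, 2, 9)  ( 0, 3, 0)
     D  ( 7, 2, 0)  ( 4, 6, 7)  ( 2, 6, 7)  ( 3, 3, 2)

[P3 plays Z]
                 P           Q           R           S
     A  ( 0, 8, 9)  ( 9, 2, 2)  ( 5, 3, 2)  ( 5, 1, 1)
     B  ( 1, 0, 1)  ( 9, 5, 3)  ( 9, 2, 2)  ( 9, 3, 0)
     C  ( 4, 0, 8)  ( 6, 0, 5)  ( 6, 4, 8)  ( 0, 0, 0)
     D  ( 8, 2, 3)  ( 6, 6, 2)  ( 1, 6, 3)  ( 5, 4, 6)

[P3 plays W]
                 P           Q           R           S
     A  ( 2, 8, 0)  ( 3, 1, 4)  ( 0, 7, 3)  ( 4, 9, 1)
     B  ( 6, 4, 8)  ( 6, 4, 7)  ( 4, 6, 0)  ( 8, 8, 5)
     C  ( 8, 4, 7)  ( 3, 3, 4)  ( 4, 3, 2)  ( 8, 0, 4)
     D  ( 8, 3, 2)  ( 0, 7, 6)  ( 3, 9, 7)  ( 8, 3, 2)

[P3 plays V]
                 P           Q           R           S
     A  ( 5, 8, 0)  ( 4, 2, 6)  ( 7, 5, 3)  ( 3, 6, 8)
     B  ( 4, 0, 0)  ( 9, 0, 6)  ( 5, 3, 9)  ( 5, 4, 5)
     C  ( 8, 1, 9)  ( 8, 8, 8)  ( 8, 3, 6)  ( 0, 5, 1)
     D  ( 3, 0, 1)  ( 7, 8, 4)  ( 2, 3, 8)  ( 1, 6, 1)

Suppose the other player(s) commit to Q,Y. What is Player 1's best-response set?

P1 best: {A,D}

u_1(A vs Q,Y) = 4
u_1(B vs Q,Y) = 2
u_1(C vs Q,Y) = 2
u_1(D vs Q,Y) = 4
max payoff 4 at {A,D}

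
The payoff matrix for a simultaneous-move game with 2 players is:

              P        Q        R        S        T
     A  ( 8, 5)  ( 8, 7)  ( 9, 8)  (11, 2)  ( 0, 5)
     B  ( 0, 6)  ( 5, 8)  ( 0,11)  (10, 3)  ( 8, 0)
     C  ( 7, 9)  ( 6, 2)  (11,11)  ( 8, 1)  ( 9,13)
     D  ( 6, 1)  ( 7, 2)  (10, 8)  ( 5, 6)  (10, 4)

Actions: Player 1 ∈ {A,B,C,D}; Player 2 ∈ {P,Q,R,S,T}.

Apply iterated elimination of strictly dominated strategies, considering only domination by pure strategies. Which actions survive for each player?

P2 drop P (R beats it: A:8>5 B:11>6 C:11>9 D:8>1)
P2 drop Q (R beats it: A:8>7 B:11>8 C:11>2 D:8>2)
P2 drop S (R beats it: A:8>2 B:11>3 C:11>1 D:8>6)
P1 drop A (C beats it: R:11>9 T:9>0)
P1 drop B (C beats it: R:11>0 T:9>8)
P1→{C,D} P2→{R,T}

Survivors P1:{C,D} P2:{R,T}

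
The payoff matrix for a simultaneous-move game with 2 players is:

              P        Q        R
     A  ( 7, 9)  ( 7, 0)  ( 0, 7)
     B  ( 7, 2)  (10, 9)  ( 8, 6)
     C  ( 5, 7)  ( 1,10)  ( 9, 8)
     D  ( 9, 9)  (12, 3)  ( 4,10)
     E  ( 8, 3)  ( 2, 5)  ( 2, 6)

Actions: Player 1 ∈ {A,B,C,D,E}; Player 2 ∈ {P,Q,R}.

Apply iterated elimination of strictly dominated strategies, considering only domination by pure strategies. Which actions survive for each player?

P1 drop A (D beats it: P:9>7 Q:12>7 R:4>0)
P1 drop E (D beats it: P:9>8 Q:12>2 R:4>2)
P2 drop P (R beats it: B:6>2 C:8>7 D:10>9)
P1→{B,C,D} P2→{Q,R}

Survivors P1:{B,C,D} P2:{Q,R}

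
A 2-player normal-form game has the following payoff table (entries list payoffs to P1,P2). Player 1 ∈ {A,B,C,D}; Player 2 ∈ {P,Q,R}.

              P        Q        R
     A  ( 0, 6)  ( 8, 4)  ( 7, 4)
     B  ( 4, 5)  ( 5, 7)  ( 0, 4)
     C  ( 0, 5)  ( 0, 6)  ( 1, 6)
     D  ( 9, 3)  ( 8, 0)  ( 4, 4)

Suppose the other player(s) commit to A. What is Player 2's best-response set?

u_2(P vs A) = 6
u_2(Q vs A) = 4
u_2(R vs A) = 4
max payoff 6 at {P}

BR_2 = {P}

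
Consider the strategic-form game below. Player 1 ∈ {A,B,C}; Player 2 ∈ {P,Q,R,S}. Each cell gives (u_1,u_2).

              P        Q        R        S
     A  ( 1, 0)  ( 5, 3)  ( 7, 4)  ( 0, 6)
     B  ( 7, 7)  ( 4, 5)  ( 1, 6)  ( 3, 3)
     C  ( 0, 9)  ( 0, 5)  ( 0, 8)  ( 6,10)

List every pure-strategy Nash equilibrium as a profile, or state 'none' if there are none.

(A,P): not NE [P1→B gives 7>1; P2→S gives 6>0]
(A,Q): not NE [P2→S gives 6>3]
(A,R): not NE [P2→S gives 6>4]
(A,S): not NE [P1→C gives 6>0]
(B,P): NE
(B,Q): not NE [P1→A gives 5>4; P2→P gives 7>5]
(B,R): not NE [P1→A gives 7>1; P2→P gives 7>6]
(B,S): not NE [P1→C gives 6>3; P2→P gives 7>3]
(C,P): not NE [P1→B gives 7>0; P2→S gives 10>9]
(C,Q): not NE [P1→A gives 5>0; P2→S gives 10>5]
(C,R): not NE [P1→A gives 7>0; P2→S gives 10>8]
(C,S): NE

PSNE = {(B,P), (C,S)}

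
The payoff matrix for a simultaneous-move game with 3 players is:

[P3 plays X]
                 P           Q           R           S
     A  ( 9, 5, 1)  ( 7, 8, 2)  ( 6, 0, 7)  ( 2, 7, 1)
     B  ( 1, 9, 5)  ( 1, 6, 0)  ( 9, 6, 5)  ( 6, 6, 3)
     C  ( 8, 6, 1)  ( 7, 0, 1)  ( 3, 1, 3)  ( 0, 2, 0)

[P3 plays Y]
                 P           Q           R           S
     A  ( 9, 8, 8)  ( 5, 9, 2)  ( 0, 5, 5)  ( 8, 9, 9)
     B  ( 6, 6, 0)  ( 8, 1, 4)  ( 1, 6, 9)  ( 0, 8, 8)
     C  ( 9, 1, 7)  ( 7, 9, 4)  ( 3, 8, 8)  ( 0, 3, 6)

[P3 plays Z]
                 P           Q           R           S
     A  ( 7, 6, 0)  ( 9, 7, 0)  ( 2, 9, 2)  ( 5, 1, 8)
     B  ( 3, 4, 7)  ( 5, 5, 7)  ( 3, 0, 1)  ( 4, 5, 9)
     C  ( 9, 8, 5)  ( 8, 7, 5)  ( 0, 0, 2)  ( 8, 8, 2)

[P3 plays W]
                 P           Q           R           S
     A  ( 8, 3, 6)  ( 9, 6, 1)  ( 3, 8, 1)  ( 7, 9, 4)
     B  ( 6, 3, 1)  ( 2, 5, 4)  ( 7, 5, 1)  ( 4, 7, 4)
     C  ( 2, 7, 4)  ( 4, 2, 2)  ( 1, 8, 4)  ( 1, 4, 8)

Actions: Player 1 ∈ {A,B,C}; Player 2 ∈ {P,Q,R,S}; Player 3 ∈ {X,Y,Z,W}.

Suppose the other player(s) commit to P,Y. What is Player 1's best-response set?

argmax u_1 = {A,C}

u_1(A vs P,Y) = 9
u_1(B vs P,Y) = 6
u_1(C vs P,Y) = 9
max payoff 9 at {A,C}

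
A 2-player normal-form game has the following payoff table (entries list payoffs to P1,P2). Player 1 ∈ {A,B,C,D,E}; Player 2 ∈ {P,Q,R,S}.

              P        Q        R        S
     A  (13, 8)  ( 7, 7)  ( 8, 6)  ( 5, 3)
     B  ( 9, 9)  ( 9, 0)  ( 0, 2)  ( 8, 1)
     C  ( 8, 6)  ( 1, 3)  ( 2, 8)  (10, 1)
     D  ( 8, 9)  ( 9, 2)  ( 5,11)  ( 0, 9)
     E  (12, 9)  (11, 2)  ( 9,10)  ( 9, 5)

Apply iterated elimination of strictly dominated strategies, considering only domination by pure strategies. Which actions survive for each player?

P1 drop B (E beats it: P:12>9 Q:11>9 R:9>0 S:9>8)
P1 drop D (E beats it: P:12>8 Q:11>9 R:9>5 S:9>0)
P2 drop Q (P beats it: A:8>7 C:6>3 E:9>2)
P2 drop S (P beats it: A:8>3 C:6>1 E:9>5)
P1 drop C (A beats it: P:13>8 R:8>2)
P1→{A,E} P2→{P,R}

Survivors P1:{A,E} P2:{P,R}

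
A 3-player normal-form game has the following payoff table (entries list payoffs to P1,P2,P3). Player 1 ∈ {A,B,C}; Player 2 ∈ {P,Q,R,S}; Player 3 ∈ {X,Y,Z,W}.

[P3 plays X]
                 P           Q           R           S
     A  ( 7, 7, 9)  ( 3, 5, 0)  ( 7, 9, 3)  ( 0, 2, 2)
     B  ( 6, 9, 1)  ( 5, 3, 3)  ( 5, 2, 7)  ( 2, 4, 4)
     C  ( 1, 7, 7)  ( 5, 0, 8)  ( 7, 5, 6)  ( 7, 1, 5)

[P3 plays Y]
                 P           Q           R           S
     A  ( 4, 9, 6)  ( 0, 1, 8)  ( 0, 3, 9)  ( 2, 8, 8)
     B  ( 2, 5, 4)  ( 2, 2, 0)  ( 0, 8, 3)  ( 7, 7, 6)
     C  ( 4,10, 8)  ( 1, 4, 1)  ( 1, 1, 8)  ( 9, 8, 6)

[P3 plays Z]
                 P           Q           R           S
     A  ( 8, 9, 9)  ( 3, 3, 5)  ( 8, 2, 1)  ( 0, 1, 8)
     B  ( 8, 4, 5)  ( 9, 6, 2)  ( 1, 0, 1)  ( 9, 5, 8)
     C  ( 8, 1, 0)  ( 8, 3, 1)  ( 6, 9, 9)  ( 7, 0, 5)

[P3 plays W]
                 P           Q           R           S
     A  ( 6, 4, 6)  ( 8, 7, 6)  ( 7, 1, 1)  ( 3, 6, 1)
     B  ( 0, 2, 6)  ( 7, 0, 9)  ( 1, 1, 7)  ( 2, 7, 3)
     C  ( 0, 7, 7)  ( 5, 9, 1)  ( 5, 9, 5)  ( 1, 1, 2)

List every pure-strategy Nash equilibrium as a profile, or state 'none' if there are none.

NE set: (A,P,Z), (C,P,Y)

(A,P,X): not NE [P2→R gives 9>7]
(A,P,Y): not NE [P3→Z gives 9>6]
(A,P,Z): NE
(A,P,W): not NE [P2→Q gives 7>4; P3→Z gives 9>6]
(A,Q,X): not NE [P1→C gives 5>3; P2→R gives 9>5; P3→Y gives 8>0]
(A,Q,Y): not NE [P1→B gives 2>0; P2→P gives 9>1]
(A,Q,Z): not NE [P1→B gives 9>3; P2→P gives 9>3; P3→Y gives 8>5]
(A,Q,W): not NE [P3→Y gives 8>6]
(A,R,X): not NE [P3→Y gives 9>3]
(A,R,Y): not NE [P1→C gives 1>0; P2→P gives 9>3]
(A,R,Z): not NE [P2→P gives 9>2; P3→Y gives 9>1]
(A,R,W): not NE [P2→Q gives 7>1; P3→Y gives 9>1]
(A,S,X): not NE [P1→C gives 7>0; P2→R gives 9>2; P3→Z gives 8>2]
(A,S,Y): not NE [P1→C gives 9>2; P2→P gives 9>8]
(A,S,Z): not NE [P1→B gives 9>0; P2→P gives 9>1]
(A,S,W): not NE [P2→Q gives 7>6; P3→Z gives 8>1]
(B,P,X): not NE [P1→A gives 7>6; P3→W gives 6>1]
(B,P,Y): not NE [P1→C gives 4>2; P2→R gives 8>5; P3→W gives 6>4]
(B,P,Z): not NE [P2→Q gives 6>4; P3→W gives 6>5]
(B,P,W): not NE [P1→A gives 6>0; P2→S gives 7>2]
(B,Q,X): not NE [P2→P gives 9>3; P3→W gives 9>3]
(B,Q,Y): not NE [P2→R gives 8>2; P3→W gives 9>0]
(B,Q,Z): not NE [P3→W gives 9>2]
(B,Q,W): not NE [P1→A gives 8>7; P2→S gives 7>0]
(B,R,X): not NE [P1→C gives 7>5; P2→P gives 9>2]
(B,R,Y): not NE [P1→C gives 1>0; P3→W gives 7>3]
(B,R,Z): not NE [P1→A gives 8>1; P2→Q gives 6>0; P3→W gives 7>1]
(B,R,W): not NE [P1→A gives 7>1; P2→S gives 7>1]
(B,S,X): not NE [P1→C gives 7>2; P2→P gives 9>4; P3→Z gives 8>4]
(B,S,Y): not NE [P1→C gives 9>7; P2→R gives 8>7; P3→Z gives 8>6]
(B,S,Z): not NE [P2→Q gives 6>5]
(B,S,W): not NE [P1→A gives 3>2; P3→Z gives 8>3]
(C,P,X): not NE [P1→A gives 7>1; P3→Y gives 8>7]
(C,P,Y): NE
(C,P,Z): not NE [P2→R gives 9>1; P3→Y gives 8>0]
(C,P,W): not NE [P1→A gives 6>0; P2→R gives 9>7; P3→Y gives 8>7]
(C,Q,X): not NE [P2→P gives 7>0]
(C,Q,Y): not NE [P1→B gives 2>1; P2→P gives 10>4; P3→X gives 8>1]
(C,Q,Z): not NE [P1→B gives 9>8; P2→R gives 9>3; P3→X gives 8>1]
(C,Q,W): not NE [P1→A gives 8>5; P3→X gives 8>1]
(C,R,X): not NE [P2→P gives 7>5; P3→Z gives 9>6]
(C,R,Y): not NE [P2→P gives 10>1; P3→Z gives 9>8]
(C,R,Z): not NE [P1→A gives 8>6]
(C,R,W): not NE [P1→A gives 7>5; P3→Z gives 9>5]
(C,S,X): not NE [P2→P gives 7>1; P3→Y gives 6>5]
(C,S,Y): not NE [P2→P gives 10>8]
(C,S,Z): not NE [P1→B gives 9>7; P2→R gives 9>0; P3→Y gives 6>5]
(C,S,W): not NE [P1→A gives 3>1; P2→R gives 9>1; P3→Y gives 6>2]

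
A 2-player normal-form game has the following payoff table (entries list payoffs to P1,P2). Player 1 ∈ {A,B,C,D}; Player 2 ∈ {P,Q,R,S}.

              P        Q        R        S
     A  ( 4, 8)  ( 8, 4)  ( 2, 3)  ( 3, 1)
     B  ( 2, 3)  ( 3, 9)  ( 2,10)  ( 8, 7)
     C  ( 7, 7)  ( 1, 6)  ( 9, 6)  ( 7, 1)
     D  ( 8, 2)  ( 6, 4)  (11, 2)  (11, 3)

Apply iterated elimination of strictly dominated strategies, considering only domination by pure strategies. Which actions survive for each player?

IESDS → P1:{A,D} P2:{P,Q}

P1 drop B (D beats it: P:8>2 Q:6>3 R:11>2 S:11>8)
P1 drop C (D beats it: P:8>7 Q:6>1 R:11>9 S:11>7)
P2 drop R (Q beats it: A:4>3 D:4>2)
P2 drop S (Q beats it: A:4>1 D:4>3)
P1→{A,D} P2→{P,Q}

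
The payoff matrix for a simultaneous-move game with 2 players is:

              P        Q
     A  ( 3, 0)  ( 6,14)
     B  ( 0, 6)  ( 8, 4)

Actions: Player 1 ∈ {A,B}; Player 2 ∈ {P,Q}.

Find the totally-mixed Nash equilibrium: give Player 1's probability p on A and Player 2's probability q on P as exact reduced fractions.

(p,q) = (1/8, 2/5)

P1 indiff ⇒ q·3+(1-q)·6 = q·0+(1-q)·8 ⇒ q(3) = (1-q)(2) ⇒ q = 2/5
P2 indiff ⇒ p·0+(1-p)·6 = p·14+(1-p)·4 ⇒ p(-14) = (1-p)(-2) ⇒ p = 1/8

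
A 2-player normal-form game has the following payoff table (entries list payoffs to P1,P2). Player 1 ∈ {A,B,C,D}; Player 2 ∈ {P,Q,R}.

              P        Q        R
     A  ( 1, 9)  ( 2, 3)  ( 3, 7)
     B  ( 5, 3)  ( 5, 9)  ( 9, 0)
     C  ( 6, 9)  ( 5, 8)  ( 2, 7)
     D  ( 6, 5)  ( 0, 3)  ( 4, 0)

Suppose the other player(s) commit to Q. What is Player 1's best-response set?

BR_1 = {B,C}

u_1(A vs Q) = 2
u_1(B vs Q) = 5
u_1(C vs Q) = 5
u_1(D vs Q) = 0
max payoff 5 at {B,C}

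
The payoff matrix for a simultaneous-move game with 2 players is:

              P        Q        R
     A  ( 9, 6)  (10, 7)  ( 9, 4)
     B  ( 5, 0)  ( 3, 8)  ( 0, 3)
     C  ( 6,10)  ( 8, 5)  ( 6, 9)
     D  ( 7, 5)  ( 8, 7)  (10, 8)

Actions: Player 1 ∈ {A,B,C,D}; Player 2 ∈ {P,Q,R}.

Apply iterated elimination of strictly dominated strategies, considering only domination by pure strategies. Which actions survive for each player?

P1 drop B (A beats it: P:9>5 Q:10>3 R:9>0)
P1 drop C (A beats it: P:9>6 Q:10>8 R:9>6)
P2 drop P (Q beats it: A:7>6 D:7>5)
P1→{A,D} P2→{Q,R}

Remaining: P1:{A,D} P2:{Q,R}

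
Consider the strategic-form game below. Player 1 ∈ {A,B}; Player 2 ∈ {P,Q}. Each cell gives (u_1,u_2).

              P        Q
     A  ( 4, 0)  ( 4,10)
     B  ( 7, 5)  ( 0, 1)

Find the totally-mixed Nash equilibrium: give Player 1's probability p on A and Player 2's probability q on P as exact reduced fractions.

P1 indiff ⇒ q·4+(1-q)·4 = q·7+(1-q)·0 ⇒ q(-3) = (1-q)(-4) ⇒ q = 4/7
P2 indiff ⇒ p·0+(1-p)·5 = p·10+(1-p)·1 ⇒ p(-10) = (1-p)(-4) ⇒ p = 2/7

P1 mixes 2/7 on A; P2 mixes 4/7 on P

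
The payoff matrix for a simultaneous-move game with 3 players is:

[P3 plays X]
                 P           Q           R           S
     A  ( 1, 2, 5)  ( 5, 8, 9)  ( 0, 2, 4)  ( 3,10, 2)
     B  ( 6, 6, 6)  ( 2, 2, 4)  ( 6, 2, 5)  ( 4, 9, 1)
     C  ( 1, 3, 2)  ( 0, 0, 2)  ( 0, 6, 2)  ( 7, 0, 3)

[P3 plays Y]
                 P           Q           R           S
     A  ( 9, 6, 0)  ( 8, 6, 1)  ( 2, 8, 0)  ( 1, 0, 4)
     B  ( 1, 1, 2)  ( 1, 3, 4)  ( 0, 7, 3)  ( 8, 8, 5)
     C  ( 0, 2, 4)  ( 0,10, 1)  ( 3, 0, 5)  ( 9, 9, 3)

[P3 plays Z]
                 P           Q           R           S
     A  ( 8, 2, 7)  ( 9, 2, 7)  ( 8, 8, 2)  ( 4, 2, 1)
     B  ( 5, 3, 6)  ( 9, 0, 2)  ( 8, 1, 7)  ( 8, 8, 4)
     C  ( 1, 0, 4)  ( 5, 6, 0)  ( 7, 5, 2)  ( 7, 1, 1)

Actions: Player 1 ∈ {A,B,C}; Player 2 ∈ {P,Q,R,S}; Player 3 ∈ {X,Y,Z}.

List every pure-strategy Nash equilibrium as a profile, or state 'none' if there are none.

(A,P,X): not NE [P1→B gives 6>1; P2→S gives 10>2; P3→Z gives 7>5]
(A,P,Y): not NE [P2→R gives 8>6; P3→Z gives 7>0]
(A,P,Z): not NE [P2→R gives 8>2]
(A,Q,X): not NE [P2→S gives 10>8]
(A,Q,Y): not NE [P2→R gives 8>6; P3→X gives 9>1]
(A,Q,Z): not NE [P2→R gives 8>2; P3→X gives 9>7]
(A,R,X): not NE [P1→B gives 6>0; P2→S gives 10>2]
(A,R,Y): not NE [P1→C gives 3>2; P3→X gives 4>0]
(A,R,Z): not NE [P3→X gives 4>2]
(A,S,X): not NE [P1→C gives 7>3; P3→Y gives 4>2]
(A,S,Y): not NE [P1→C gives 9>1; P2→R gives 8>0]
(A,S,Z): not NE [P1→B gives 8>4; P2→R gives 8>2; P3→Y gives 4>1]
(B,P,X): not NE [P2→S gives 9>6]
(B,P,Y): not NE [P1→A gives 9>1; P2→S gives 8>1; P3→Z gives 6>2]
(B,P,Z): not NE [P1→A gives 8>5; P2→S gives 8>3]
(B,Q,X): not NE [P1→A gives 5>2; P2→S gives 9>2]
(B,Q,Y): not NE [P1→A gives 8>1; P2→S gives 8>3]
(B,Q,Z): not NE [P2→S gives 8>0; P3→Y gives 4>2]
(B,R,X): not NE [P2→S gives 9>2; P3→Z gives 7>5]
(B,R,Y): not NE [P1→C gives 3>0; P2→S gives 8>7; P3→Z gives 7>3]
(B,R,Z): not NE [P2→S gives 8>1]
(B,S,X): not NE [P1→C gives 7>4; P3→Y gives 5>1]
(B,S,Y): not NE [P1→C gives 9>8]
(B,S,Z): not NE [P3→Y gives 5>4]
(C,P,X): not NE [P1→B gives 6>1; P2→R gives 6>3; P3→Z gives 4>2]
(C,P,Y): not NE [P1→A gives 9>0; P2→Q gives 10>2]
(C,P,Z): not NE [P1→A gives 8>1; P2→Q gives 6>0]
(C,Q,X): not NE [P1→A gives 5>0; P2→R gives 6>0]
(C,Q,Y): not NE [P1→A gives 8>0; P3→X gives 2>1]
(C,Q,Z): not NE [P1→B gives 9>5; P3→X gives 2>0]
(C,R,X): not NE [P1→B gives 6>0; P3→Y gives 5>2]
(C,R,Y): not NE [P2→Q gives 10>0]
(C,R,Z): not NE [P1→B gives 8>7; P2→Q gives 6>5; P3→Y gives 5>2]
(C,S,X): not NE [P2→R gives 6>0]
(C,S,Y): not NE [P2→Q gives 10>9]
(C,S,Z): not NE [P1→B gives 8>7; P2→Q gives 6>1; P3→Y gives 3>1]

PSNE: ∅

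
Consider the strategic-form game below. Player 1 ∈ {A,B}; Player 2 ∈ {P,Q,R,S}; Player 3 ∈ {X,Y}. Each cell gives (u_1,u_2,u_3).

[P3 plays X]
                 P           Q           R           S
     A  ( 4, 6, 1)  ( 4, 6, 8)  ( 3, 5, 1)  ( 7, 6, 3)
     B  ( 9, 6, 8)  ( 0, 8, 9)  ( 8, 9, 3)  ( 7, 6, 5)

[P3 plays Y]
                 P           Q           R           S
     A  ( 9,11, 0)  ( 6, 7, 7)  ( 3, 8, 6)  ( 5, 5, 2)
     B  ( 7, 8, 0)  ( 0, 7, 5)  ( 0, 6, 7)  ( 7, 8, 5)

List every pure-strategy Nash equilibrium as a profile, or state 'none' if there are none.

(A,P,X): not NE [P1→B gives 9>4]
(A,P,Y): not NE [P3→X gives 1>0]
(A,Q,X): NE
(A,Q,Y): not NE [P2→P gives 11>7; P3→X gives 8>7]
(A,R,X): not NE [P1→B gives 8>3; P2→S gives 6>5; P3→Y gives 6>1]
(A,R,Y): not NE [P2→P gives 11>8]
(A,S,X): NE
(A,S,Y): not NE [P1→B gives 7>5; P2→P gives 11>5; P3→X gives 3>2]
(B,P,X): not NE [P2→R gives 9>6]
(B,P,Y): not NE [P1→A gives 9>7; P3→X gives 8>0]
(B,Q,X): not NE [P1→A gives 4>0; P2→R gives 9>8]
(B,Q,Y): not NE [P1→A gives 6>0; P2→S gives 8>7; P3→X gives 9>5]
(B,R,X): not NE [P3→Y gives 7>3]
(B,R,Y): not NE [P1→A gives 3>0; P2→S gives 8>6]
(B,S,X): not NE [P2→R gives 9>6]
(B,S,Y): NE

NE set: (A,Q,X), (A,S,X), (B,S,Y)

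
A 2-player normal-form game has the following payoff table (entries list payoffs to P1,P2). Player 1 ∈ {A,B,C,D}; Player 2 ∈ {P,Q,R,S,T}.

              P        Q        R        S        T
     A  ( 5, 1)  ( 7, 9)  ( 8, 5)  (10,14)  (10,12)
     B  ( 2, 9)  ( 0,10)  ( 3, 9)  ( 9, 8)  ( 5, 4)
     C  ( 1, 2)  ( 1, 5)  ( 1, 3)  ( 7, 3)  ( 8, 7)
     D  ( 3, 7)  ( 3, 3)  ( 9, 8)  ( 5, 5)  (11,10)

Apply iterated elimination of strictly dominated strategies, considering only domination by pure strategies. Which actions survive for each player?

P1 drop B (A beats it: P:5>2 Q:7>0 R:8>3 S:10>9 T:10>5)
P1 drop C (A beats it: P:5>1 Q:7>1 R:8>1 S:10>7 T:10>8)
P2 drop P (R beats it: A:5>1 D:8>7)
P2 drop Q (S beats it: A:14>9 D:5>3)
P2 drop R (T beats it: A:12>5 D:10>8)
P1→{A,D} P2→{S,T}

IESDS → P1:{A,D} P2:{S,T}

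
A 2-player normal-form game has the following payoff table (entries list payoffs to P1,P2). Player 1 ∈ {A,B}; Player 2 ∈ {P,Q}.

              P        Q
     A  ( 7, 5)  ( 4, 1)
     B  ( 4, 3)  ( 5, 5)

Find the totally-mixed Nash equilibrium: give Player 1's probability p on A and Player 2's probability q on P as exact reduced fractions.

P1 indiff ⇒ q·7+(1-q)·4 = q·4+(1-q)·5 ⇒ q(3) = (1-q)(1) ⇒ q = 1/4
P2 indiff ⇒ p·5+(1-p)·3 = p·1+(1-p)·5 ⇒ p(4) = (1-p)(2) ⇒ p = 1/3

p=1/3, q=1/4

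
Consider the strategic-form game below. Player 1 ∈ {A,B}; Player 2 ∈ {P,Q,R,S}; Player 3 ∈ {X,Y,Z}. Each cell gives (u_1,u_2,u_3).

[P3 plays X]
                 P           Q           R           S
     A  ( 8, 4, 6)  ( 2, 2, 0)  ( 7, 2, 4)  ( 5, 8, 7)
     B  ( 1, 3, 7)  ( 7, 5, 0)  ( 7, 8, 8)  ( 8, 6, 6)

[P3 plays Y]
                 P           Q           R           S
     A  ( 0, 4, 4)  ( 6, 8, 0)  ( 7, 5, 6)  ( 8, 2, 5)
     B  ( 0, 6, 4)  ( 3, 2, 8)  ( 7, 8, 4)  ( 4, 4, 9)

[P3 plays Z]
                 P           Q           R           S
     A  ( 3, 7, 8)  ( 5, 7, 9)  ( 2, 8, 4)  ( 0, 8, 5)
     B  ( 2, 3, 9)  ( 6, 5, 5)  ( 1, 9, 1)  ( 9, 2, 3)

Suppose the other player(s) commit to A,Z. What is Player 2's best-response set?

u_2(P vs A,Z) = 7
u_2(Q vs A,Z) = 7
u_2(R vs A,Z) = 8
u_2(S vs A,Z) = 8
max payoff 8 at {R,S}

argmax u_2 = {R,S}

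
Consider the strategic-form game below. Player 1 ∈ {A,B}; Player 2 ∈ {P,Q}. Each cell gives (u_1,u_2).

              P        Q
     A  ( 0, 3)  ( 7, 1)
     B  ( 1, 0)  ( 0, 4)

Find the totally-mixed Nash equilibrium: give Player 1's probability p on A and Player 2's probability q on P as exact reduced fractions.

P1 indiff ⇒ q·0+(1-q)·7 = q·1+(1-q)·0 ⇒ q(-1) = (1-q)(-7) ⇒ q = 7/8
P2 indiff ⇒ p·3+(1-p)·0 = p·1+(1-p)·4 ⇒ p(2) = (1-p)(4) ⇒ p = 2/3

(p,q) = (2/3, 7/8)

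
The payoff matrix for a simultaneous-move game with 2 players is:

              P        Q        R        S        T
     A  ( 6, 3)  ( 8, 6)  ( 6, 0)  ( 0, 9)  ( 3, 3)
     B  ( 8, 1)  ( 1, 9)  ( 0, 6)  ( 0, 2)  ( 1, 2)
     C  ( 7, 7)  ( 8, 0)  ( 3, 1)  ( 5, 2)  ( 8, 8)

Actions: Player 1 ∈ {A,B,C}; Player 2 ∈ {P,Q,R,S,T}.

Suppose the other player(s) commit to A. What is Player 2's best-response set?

u_2(P vs A) = 3
u_2(Q vs A) = 6
u_2(R vs A) = 0
u_2(S vs A) = 9
u_2(T vs A) = 3
max payoff 9 at {S}

P2 best: {S}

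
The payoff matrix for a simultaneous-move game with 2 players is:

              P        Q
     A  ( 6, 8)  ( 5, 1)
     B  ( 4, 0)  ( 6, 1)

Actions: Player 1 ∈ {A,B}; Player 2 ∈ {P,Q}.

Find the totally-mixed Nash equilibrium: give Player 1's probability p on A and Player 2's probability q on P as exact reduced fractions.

P1 indiff ⇒ q·6+(1-q)·5 = q·4+(1-q)·6 ⇒ q(2) = (1-q)(1) ⇒ q = 1/3
P2 indiff ⇒ p·8+(1-p)·0 = p·1+(1-p)·1 ⇒ p(7) = (1-p)(1) ⇒ p = 1/8

P1 mixes 1/8 on A; P2 mixes 1/3 on P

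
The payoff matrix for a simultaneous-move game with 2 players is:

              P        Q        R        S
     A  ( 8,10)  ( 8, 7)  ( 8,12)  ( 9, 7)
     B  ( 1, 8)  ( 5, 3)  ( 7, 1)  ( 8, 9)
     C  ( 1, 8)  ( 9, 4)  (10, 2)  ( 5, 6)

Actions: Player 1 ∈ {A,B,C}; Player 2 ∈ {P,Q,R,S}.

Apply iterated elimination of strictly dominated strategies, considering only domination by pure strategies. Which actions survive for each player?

P1 drop B (A beats it: P:8>1 Q:8>5 R:8>7 S:9>8)
P2 drop Q (P beats it: A:10>7 C:8>4)
P2 drop S (P beats it: A:10>7 C:8>6)
P1→{A,C} P2→{P,R}

IESDS → P1:{A,C} P2:{P,R}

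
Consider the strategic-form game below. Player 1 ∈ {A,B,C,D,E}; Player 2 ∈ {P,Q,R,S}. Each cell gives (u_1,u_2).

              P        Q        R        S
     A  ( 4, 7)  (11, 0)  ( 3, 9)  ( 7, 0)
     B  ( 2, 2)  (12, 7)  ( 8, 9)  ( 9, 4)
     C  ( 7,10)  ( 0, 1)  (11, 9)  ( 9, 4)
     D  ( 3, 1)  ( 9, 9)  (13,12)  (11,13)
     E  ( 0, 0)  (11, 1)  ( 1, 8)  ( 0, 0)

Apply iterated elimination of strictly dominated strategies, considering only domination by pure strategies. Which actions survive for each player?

IESDS → P1:{C,D} P2:{P,R,S}

P1 drop E (B beats it: P:2>0 Q:12>11 R:8>1 S:9>0)
P2 drop Q (R beats it: A:9>0 B:9>7 C:9>1 D:12>9)
P1 drop A (C beats it: P:7>4 R:11>3 S:9>7)
P1 drop B (D beats it: P:3>2 R:13>8 S:11>9)
P1→{C,D} P2→{P,R,S}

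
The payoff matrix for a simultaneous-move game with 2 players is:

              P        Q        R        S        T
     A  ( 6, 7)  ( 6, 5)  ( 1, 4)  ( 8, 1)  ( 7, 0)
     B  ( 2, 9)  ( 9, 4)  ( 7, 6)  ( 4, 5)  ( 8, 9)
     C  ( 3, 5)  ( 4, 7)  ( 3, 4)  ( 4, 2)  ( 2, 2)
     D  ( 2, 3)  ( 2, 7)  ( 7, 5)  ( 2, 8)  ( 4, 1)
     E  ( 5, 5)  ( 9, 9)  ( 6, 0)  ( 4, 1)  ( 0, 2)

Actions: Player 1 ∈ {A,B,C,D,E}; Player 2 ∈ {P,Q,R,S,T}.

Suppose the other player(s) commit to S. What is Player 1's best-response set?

u_1(A vs S) = 8
u_1(B vs S) = 4
u_1(C vs S) = 4
u_1(D vs S) = 2
u_1(E vs S) = 4
max payoff 8 at {A}

P1 best: {A}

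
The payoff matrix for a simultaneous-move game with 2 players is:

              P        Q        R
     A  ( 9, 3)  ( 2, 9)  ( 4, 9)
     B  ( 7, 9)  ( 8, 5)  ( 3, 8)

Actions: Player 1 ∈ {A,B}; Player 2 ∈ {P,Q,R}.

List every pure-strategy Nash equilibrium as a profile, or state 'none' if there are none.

PSNE = {(A,R)}

(A,P): not NE [P2→R gives 9>3]
(A,Q): not NE [P1→B gives 8>2]
(A,R): NE
(B,P): not NE [P1→A gives 9>7]
(B,Q): not NE [P2→P gives 9>5]
(B,R): not NE [P1→A gives 4>3; P2→P gives 9>8]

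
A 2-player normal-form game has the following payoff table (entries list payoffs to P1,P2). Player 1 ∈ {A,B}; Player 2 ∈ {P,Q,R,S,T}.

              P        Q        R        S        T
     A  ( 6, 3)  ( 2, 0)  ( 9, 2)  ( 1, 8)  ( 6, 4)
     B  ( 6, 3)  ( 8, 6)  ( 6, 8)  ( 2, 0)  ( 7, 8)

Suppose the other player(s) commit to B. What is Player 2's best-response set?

P2 best: {R,T}

u_2(P vs B) = 3
u_2(Q vs B) = 6
u_2(R vs B) = 8
u_2(S vs B) = 0
u_2(T vs B) = 8
max payoff 8 at {R,T}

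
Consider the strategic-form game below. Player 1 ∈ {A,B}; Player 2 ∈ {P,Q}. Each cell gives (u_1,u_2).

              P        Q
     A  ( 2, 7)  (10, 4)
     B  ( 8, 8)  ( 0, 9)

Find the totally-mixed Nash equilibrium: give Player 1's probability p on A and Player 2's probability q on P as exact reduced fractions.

P1 indiff ⇒ q·2+(1-q)·10 = q·8+(1-q)·0 ⇒ q(-6) = (1-q)(-10) ⇒ q = 5/8
P2 indiff ⇒ p·7+(1-p)·8 = p·4+(1-p)·9 ⇒ p(3) = (1-p)(1) ⇒ p = 1/4

p=1/4, q=5/8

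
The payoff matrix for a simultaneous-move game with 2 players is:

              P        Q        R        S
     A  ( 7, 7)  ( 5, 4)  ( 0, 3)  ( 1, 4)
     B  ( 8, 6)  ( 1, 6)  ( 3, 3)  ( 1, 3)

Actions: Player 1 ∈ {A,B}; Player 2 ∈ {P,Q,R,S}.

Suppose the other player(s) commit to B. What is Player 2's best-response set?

P2 best: {P,Q}

u_2(P vs B) = 6
u_2(Q vs B) = 6
u_2(R vs B) = 3
u_2(S vs B) = 3
max payoff 6 at {P,Q}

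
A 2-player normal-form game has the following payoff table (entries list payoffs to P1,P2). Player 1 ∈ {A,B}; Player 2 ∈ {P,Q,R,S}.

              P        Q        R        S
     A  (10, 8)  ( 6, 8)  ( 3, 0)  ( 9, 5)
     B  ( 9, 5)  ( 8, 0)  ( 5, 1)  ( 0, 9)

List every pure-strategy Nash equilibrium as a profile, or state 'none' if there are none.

(A,P): NE
(A,Q): not NE [P1→B gives 8>6]
(A,R): not NE [P1→B gives 5>3; P2→Q gives 8>0]
(A,S): not NE [P2→Q gives 8>5]
(B,P): not NE [P1→A gives 10>9; P2→S gives 9>5]
(B,Q): not NE [P2→S gives 9>0]
(B,R): not NE [P2→S gives 9>1]
(B,S): not NE [P1→A gives 9>0]

PSNE = {(A,P)}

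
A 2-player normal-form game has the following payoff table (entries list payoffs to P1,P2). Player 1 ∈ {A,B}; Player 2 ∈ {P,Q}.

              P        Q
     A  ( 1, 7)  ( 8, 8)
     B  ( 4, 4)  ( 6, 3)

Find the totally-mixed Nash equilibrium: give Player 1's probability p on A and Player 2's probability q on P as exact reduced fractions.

P1 indiff ⇒ q·1+(1-q)·8 = q·4+(1-q)·6 ⇒ q(-3) = (1-q)(-2) ⇒ q = 2/5
P2 indiff ⇒ p·7+(1-p)·4 = p·8+(1-p)·3 ⇒ p(-1) = (1-p)(-1) ⇒ p = 1/2

P1 mixes 1/2 on A; P2 mixes 2/5 on P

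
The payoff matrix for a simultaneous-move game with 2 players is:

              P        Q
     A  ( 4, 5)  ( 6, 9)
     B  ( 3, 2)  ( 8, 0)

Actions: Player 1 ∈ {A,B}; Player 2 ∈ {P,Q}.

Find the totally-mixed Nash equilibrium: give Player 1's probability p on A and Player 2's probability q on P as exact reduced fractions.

P1 indiff ⇒ q·4+(1-q)·6 = q·3+(1-q)·8 ⇒ q(1) = (1-q)(2) ⇒ q = 2/3
P2 indiff ⇒ p·5+(1-p)·2 = p·9+(1-p)·0 ⇒ p(-4) = (1-p)(-2) ⇒ p = 1/3

P1 mixes 1/3 on A; P2 mixes 2/3 on P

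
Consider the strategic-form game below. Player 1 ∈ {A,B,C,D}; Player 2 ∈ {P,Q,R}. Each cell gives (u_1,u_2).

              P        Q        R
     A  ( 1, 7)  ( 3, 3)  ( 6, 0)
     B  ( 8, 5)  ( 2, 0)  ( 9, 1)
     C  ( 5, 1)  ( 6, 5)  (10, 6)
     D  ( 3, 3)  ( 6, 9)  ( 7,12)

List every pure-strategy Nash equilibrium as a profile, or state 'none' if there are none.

NE set: (B,P), (C,R)

(A,P): not NE [P1→B gives 8>1]
(A,Q): not NE [P1→D gives 6>3; P2→P gives 7>3]
(A,R): not NE [P1→C gives 10>6; P2→P gives 7>0]
(B,P): NE
(B,Q): not NE [P1→D gives 6>2; P2→P gives 5>0]
(B,R): not NE [P1→C gives 10>9; P2→P gives 5>1]
(C,P): not NE [P1→B gives 8>5; P2→R gives 6>1]
(C,Q): not NE [P2→R gives 6>5]
(C,R): NE
(D,P): not NE [P1→B gives 8>3; P2→R gives 12>3]
(D,Q): not NE [P2→R gives 12>9]
(D,R): not NE [P1→C gives 10>7]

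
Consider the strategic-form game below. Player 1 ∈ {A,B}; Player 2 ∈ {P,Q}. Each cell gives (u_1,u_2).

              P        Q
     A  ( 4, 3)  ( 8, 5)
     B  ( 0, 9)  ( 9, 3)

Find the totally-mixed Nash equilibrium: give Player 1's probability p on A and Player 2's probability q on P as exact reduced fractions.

P1 indiff ⇒ q·4+(1-q)·8 = q·0+(1-q)·9 ⇒ q(4) = (1-q)(1) ⇒ q = 1/5
P2 indiff ⇒ p·3+(1-p)·9 = p·5+(1-p)·3 ⇒ p(-2) = (1-p)(-6) ⇒ p = 3/4

p=3/4, q=1/5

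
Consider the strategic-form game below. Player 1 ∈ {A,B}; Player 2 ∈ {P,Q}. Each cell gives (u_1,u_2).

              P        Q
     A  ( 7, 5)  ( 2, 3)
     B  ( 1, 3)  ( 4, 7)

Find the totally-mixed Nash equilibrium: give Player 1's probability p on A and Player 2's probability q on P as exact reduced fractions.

P1 indiff ⇒ q·7+(1-q)·2 = q·1+(1-q)·4 ⇒ q(6) = (1-q)(2) ⇒ q = 1/4
P2 indiff ⇒ p·5+(1-p)·3 = p·3+(1-p)·7 ⇒ p(2) = (1-p)(4) ⇒ p = 2/3

p=2/3, q=1/4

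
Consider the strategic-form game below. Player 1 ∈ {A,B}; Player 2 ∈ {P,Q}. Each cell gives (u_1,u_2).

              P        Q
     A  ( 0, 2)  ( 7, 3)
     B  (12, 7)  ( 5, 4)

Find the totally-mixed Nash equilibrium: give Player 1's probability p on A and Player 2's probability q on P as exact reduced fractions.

(p,q) = (3/4, 1/7)

P1 indiff ⇒ q·0+(1-q)·7 = q·12+(1-q)·5 ⇒ q(-12) = (1-q)(-2) ⇒ q = 1/7
P2 indiff ⇒ p·2+(1-p)·7 = p·3+(1-p)·4 ⇒ p(-1) = (1-p)(-3) ⇒ p = 3/4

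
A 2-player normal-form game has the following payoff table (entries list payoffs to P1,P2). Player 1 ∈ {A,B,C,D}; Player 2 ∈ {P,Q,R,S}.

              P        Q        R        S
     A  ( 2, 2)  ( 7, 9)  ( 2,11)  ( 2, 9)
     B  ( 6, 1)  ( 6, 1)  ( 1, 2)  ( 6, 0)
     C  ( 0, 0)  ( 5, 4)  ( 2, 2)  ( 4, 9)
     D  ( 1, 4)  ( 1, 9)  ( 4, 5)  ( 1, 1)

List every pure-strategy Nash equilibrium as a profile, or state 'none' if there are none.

Equilibria: none

(A,P): not NE [P1→B gives 6>2; P2→R gives 11>2]
(A,Q): not NE [P2→R gives 11>9]
(A,R): not NE [P1→D gives 4>2]
(A,S): not NE [P1→B gives 6>2; P2→R gives 11>9]
(B,P): not NE [P2→R gives 2>1]
(B,Q): not NE [P1→A gives 7>6; P2→R gives 2>1]
(B,R): not NE [P1→D gives 4>1]
(B,S): not NE [P2→R gives 2>0]
(C,P): not NE [P1→B gives 6>0; P2→S gives 9>0]
(C,Q): not NE [P1→A gives 7>5; P2→S gives 9>4]
(C,R): not NE [P1→D gives 4>2; P2→S gives 9>2]
(C,S): not NE [P1→B gives 6>4]
(D,P): not NE [P1→B gives 6>1; P2→Q gives 9>4]
(D,Q): not NE [P1→A gives 7>1]
(D,R): not NE [P2→Q gives 9>5]
(D,S): not NE [P1→B gives 6>1; P2→Q gives 9>1]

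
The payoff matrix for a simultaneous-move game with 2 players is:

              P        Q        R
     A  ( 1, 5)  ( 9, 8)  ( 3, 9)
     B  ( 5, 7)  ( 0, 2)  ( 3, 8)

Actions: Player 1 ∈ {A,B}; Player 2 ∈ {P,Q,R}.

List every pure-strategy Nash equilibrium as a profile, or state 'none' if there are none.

(A,P): not NE [P1→B gives 5>1; P2→R gives 9>5]
(A,Q): not NE [P2→R gives 9>8]
(A,R): NE
(B,P): not NE [P2→R gives 8>7]
(B,Q): not NE [P1→A gives 9>0; P2→R gives 8>2]
(B,R): NE

Nash profiles: (A,R), (B,R)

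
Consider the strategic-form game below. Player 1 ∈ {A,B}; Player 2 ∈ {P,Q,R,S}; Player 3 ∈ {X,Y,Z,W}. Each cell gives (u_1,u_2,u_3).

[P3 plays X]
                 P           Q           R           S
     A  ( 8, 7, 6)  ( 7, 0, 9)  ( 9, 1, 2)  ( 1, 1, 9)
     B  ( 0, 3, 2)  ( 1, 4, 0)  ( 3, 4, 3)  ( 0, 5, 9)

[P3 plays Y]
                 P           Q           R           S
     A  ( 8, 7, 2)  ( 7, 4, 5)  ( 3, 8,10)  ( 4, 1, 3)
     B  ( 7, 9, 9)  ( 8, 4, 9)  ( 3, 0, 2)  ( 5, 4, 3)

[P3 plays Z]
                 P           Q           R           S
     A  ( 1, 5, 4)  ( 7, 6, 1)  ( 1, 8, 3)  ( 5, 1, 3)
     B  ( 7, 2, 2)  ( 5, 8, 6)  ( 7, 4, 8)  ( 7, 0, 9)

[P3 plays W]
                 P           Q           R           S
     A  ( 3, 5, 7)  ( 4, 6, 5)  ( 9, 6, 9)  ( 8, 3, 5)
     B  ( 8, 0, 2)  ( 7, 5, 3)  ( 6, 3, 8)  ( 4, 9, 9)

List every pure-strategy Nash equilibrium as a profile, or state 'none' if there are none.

NE set: (A,R,Y)

(A,P,X): not NE [P3→W gives 7>6]
(A,P,Y): not NE [P2→R gives 8>7; P3→W gives 7>2]
(A,P,Z): not NE [P1→B gives 7>1; P2→R gives 8>5; P3→W gives 7>4]
(A,P,W): not NE [P1→B gives 8>3; P2→R gives 6>5]
(A,Q,X): not NE [P2→P gives 7>0]
(A,Q,Y): not NE [P1→B gives 8>7; P2→R gives 8>4; P3→X gives 9>5]
(A,Q,Z): not NE [P2→R gives 8>6; P3→X gives 9>1]
(A,Q,W): not NE [P1→B gives 7>4; P3→X gives 9>5]
(A,R,X): not NE [P2→P gives 7>1; P3→Y gives 10>2]
(A,R,Y): NE
(A,R,Z): not NE [P1→B gives 7>1; P3→Y gives 10>3]
(A,R,W): not NE [P3→Y gives 10>9]
(A,S,X): not NE [P2→P gives 7>1]
(A,S,Y): not NE [P1→B gives 5>4; P2→R gives 8>1; P3→X gives 9>3]
(A,S,Z): not NE [P1→B gives 7>5; P2→R gives 8>1; P3→X gives 9>3]
(A,S,W): not NE [P2→R gives 6>3; P3→X gives 9>5]
(B,P,X): not NE [P1→A gives 8>0; P2→S gives 5>3; P3→Y gives 9>2]
(B,P,Y): not NE [P1→A gives 8>7]
(B,P,Z): not NE [P2→Q gives 8>2; P3→Y gives 9>2]
(B,P,W): not NE [P2→S gives 9>0; P3→Y gives 9>2]
(B,Q,X): not NE [P1→A gives 7>1; P2→S gives 5>4; P3→Y gives 9>0]
(B,Q,Y): not NE [P2→P gives 9>4]
(B,Q,Z): not NE [P1→A gives 7>5; P3→Y gives 9>6]
(B,Q,W): not NE [P2→S gives 9>5; P3→Y gives 9>3]
(B,R,X): not NE [P1→A gives 9>3; P2→S gives 5>4; P3→W gives 8>3]
(B,R,Y): not NE [P2→P gives 9>0; P3→W gives 8>2]
(B,R,Z): not NE [P2→Q gives 8>4]
(B,R,W): not NE [P1→A gives 9>6; P2→S gives 9>3]
(B,S,X): not NE [P1→A gives 1>0]
(B,S,Y): not NE [P2→P gives 9>4; P3→W gives 9>3]
(B,S,Z): not NE [P2→Q gives 8>0]
(B,S,W): not NE [P1→A gives 8>4]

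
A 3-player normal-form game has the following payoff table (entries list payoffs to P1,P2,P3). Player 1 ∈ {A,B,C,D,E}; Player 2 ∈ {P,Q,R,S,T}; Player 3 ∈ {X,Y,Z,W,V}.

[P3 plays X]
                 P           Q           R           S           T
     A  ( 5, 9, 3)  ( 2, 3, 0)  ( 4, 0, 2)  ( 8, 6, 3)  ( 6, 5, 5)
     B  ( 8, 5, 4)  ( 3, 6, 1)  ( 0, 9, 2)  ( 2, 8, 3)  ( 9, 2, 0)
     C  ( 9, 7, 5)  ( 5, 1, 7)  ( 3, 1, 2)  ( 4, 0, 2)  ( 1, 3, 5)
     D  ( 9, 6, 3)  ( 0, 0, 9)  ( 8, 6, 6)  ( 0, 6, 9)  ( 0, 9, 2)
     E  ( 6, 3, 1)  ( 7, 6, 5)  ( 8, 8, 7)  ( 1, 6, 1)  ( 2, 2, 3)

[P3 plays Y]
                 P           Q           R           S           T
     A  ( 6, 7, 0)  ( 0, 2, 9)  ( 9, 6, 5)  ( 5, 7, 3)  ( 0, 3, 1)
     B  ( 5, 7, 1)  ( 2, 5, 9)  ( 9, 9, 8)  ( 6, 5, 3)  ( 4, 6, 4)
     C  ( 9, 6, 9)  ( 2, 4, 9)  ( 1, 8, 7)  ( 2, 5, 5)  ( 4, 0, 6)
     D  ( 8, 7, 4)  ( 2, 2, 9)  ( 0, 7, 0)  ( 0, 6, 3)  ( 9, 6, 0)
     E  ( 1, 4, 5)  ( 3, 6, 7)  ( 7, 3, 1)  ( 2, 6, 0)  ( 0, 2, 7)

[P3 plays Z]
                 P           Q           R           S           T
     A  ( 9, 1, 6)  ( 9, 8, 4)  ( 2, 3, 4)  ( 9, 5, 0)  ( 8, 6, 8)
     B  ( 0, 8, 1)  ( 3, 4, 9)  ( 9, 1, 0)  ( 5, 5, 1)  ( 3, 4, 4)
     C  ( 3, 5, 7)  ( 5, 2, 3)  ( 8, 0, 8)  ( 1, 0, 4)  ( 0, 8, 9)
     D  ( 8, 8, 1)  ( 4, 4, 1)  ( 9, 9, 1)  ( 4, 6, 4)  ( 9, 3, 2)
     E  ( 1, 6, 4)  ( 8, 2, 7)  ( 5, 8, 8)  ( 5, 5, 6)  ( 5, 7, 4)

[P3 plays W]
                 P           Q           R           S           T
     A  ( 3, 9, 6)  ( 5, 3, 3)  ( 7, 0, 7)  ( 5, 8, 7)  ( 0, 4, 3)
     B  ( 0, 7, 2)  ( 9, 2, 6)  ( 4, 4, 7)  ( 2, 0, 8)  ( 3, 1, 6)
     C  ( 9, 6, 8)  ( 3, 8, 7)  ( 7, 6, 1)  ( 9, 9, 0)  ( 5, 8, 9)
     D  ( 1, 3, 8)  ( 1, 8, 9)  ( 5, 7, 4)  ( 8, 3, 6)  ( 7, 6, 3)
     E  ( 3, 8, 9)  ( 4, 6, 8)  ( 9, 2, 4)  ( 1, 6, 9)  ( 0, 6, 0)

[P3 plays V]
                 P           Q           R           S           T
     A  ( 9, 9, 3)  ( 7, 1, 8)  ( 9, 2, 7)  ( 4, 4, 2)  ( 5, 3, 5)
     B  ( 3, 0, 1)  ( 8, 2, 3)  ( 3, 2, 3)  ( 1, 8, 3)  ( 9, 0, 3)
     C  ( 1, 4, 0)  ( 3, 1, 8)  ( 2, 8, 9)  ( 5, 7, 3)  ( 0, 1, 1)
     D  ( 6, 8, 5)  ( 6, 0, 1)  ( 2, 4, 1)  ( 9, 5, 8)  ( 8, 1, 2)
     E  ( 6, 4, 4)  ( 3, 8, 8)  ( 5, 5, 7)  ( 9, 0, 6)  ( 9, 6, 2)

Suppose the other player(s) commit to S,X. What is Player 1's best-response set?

u_1(A vs S,X) = 8
u_1(B vs S,X) = 2
u_1(C vs S,X) = 4
u_1(D vs S,X) = 0
u_1(E vs S,X) = 1
max payoff 8 at {A}

BR_1 = {A}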